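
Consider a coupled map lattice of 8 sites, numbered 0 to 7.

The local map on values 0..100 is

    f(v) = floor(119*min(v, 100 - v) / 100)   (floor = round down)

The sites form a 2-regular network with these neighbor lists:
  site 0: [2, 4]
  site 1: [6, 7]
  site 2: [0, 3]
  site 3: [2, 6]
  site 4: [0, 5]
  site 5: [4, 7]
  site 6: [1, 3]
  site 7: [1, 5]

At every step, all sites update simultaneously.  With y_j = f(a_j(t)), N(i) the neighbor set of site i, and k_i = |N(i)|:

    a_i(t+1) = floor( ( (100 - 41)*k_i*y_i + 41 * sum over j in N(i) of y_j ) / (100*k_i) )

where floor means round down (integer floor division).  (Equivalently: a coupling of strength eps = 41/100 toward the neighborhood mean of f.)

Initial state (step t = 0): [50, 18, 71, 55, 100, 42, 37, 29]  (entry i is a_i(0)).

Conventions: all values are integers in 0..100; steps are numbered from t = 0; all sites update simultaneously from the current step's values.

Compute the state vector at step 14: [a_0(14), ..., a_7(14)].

Answer: [50, 50, 52, 52, 49, 49, 52, 49]

Derivation:
t=0: [50, 18, 71, 55, 100, 42, 37, 29]
t=1: [41, 28, 43, 47, 22, 35, 41, 34]
t=2: [44, 37, 51, 52, 33, 37, 46, 38]
t=3: [50, 46, 56, 56, 42, 43, 52, 44]
t=4: [55, 54, 53, 53, 51, 50, 55, 52]
t=5: [54, 54, 54, 54, 57, 58, 53, 56]
t=6: [53, 53, 54, 54, 51, 50, 54, 51]
t=7: [55, 55, 54, 54, 57, 58, 54, 57]
t=8: [52, 52, 53, 54, 51, 49, 53, 51]
t=9: [56, 56, 55, 54, 57, 58, 55, 57]
t=10: [52, 52, 53, 53, 50, 49, 53, 50]
t=11: [57, 57, 55, 55, 58, 58, 55, 58]
t=12: [51, 51, 52, 53, 49, 49, 52, 49]
t=13: [57, 57, 56, 55, 58, 58, 56, 58]
t=14: [50, 50, 52, 52, 49, 49, 52, 49]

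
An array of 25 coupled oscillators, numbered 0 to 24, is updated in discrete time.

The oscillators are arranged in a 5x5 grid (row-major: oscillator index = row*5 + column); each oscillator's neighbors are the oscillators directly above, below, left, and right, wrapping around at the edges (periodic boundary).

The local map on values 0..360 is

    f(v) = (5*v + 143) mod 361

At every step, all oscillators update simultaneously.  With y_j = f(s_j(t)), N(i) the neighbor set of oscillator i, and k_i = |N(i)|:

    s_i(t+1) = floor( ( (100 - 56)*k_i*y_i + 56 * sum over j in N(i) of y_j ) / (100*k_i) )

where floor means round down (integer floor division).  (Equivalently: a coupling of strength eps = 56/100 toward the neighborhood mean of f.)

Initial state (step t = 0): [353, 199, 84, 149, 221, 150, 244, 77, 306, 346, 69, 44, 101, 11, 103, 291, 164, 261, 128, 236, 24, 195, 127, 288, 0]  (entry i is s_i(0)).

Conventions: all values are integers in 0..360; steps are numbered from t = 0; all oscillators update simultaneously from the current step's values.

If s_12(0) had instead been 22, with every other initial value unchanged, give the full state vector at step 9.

Simulating step by step:
t=0: [353, 199, 84, 149, 221, 150, 244, 77, 306, 346, 69, 44, 22, 11, 103, 291, 164, 261, 128, 236, 24, 195, 127, 288, 0]
t=1: [136, 111, 151, 175, 139, 156, 178, 208, 184, 150, 143, 127, 163, 204, 219, 189, 133, 87, 108, 197, 176, 101, 77, 120, 175]
t=2: [178, 270, 203, 221, 172, 189, 234, 192, 240, 189, 118, 132, 167, 182, 128, 81, 116, 209, 192, 128, 228, 251, 171, 160, 197]
t=3: [211, 151, 104, 189, 197, 80, 122, 123, 187, 87, 51, 105, 187, 229, 83, 120, 96, 123, 109, 70, 208, 212, 221, 168, 126]
t=4: [121, 156, 186, 137, 74, 136, 111, 162, 221, 204, 115, 231, 238, 263, 169, 83, 183, 171, 232, 141, 86, 151, 173, 191, 97]
t=5: [104, 213, 269, 142, 133, 156, 253, 256, 132, 130, 266, 273, 213, 132, 197, 231, 268, 274, 157, 188, 186, 222, 240, 129, 188]
t=6: [239, 172, 139, 96, 108, 190, 245, 230, 122, 89, 86, 100, 132, 99, 45, 153, 89, 118, 120, 65, 250, 183, 163, 112, 70]
t=7: [241, 262, 189, 228, 264, 141, 235, 164, 150, 151, 161, 236, 144, 141, 118, 201, 213, 83, 112, 95, 263, 295, 216, 241, 209]
t=8: [140, 99, 84, 152, 112, 181, 189, 183, 179, 123, 161, 207, 174, 148, 114, 115, 149, 191, 268, 186, 91, 116, 151, 226, 123]
t=9: [218, 167, 224, 226, 202, 197, 146, 261, 239, 202, 257, 138, 213, 210, 263, 294, 138, 100, 117, 264, 176, 120, 134, 144, 172]

Answer: [218, 167, 224, 226, 202, 197, 146, 261, 239, 202, 257, 138, 213, 210, 263, 294, 138, 100, 117, 264, 176, 120, 134, 144, 172]
Key observation: This trace re-runs the system from the modified initial state.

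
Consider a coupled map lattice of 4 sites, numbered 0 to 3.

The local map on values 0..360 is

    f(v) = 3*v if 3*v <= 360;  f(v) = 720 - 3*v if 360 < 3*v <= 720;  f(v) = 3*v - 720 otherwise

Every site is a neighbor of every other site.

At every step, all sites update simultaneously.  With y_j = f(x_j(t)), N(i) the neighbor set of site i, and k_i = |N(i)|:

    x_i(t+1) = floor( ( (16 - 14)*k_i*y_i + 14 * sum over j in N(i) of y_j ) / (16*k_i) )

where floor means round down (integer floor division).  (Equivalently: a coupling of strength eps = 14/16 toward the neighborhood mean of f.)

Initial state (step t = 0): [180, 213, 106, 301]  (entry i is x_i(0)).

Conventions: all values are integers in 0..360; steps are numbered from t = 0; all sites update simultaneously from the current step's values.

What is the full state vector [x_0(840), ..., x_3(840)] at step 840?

Simulating step by step:
t=0: [180, 213, 106, 301]
t=1: [192, 208, 169, 191]
t=2: [151, 159, 139, 150]
t=3: [271, 275, 265, 270]
t=4: [90, 88, 93, 90]
t=5: [270, 271, 269, 270]
t=6: [90, 89, 90, 90]
t=7: [269, 269, 269, 269]
t=8: [87, 87, 87, 87]
t=9: [261, 261, 261, 261]
t=10: [63, 63, 63, 63]
t=11: [189, 189, 189, 189]
t=12: [153, 153, 153, 153]
t=13: [261, 261, 261, 261]

Answer: [153, 153, 153, 153]
Key observation: The state at step 9, [261, 261, 261, 261], reappears at step 13: the system is in a cycle of period 4 from step 9 on.  Therefore the state at step 840 equals the state at step 9 + ((840 - 9) mod 4) = 12, which is [153, 153, 153, 153].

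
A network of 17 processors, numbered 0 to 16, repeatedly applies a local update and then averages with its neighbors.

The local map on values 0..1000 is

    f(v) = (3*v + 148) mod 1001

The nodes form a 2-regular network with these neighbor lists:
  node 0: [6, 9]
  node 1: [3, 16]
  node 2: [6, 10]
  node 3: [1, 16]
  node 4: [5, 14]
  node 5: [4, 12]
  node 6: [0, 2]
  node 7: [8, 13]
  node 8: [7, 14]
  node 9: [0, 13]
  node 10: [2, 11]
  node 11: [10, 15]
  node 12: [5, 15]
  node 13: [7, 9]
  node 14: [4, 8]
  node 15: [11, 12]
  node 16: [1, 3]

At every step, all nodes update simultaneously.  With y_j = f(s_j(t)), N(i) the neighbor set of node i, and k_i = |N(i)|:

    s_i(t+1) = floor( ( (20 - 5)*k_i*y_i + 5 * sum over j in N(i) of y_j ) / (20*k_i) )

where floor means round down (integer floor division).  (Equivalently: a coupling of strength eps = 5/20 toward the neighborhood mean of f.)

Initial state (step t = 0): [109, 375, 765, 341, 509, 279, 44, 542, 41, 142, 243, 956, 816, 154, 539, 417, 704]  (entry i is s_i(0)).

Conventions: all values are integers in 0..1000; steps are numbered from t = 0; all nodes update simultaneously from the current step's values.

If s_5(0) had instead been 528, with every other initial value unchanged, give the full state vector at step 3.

Simulating step by step:
t=0: [109, 375, 765, 341, 509, 528, 44, 542, 41, 142, 243, 956, 816, 154, 539, 417, 704]
t=1: [463, 257, 475, 193, 692, 706, 324, 689, 395, 566, 714, 169, 586, 625, 691, 374, 248]
t=2: [522, 891, 479, 771, 226, 338, 227, 203, 303, 703, 369, 560, 745, 148, 233, 396, 874]
t=3: [670, 767, 573, 542, 745, 271, 783, 648, 242, 354, 366, 693, 347, 570, 745, 402, 735]

Answer: [670, 767, 573, 542, 745, 271, 783, 648, 242, 354, 366, 693, 347, 570, 745, 402, 735]
Key observation: This trace re-runs the system from the modified initial state.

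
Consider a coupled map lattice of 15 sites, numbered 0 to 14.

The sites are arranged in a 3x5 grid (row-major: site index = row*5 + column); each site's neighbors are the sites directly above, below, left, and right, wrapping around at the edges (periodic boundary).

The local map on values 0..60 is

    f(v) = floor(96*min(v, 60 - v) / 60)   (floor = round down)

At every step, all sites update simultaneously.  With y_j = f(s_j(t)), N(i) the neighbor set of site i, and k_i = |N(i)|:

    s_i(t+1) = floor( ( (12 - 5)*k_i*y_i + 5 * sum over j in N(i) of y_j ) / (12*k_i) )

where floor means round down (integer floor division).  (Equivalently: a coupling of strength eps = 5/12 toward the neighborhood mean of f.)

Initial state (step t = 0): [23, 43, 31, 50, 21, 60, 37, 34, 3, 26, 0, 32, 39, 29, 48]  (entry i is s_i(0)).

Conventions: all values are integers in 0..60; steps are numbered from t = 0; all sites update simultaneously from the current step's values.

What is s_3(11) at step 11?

Answer: s_3(11) = 36

Derivation:
t=0: [23, 43, 31, 50, 21, 60, 37, 34, 3, 26, 0, 32, 39, 29, 48]
t=1: [27, 32, 39, 22, 30, 11, 32, 36, 17, 29, 10, 35, 37, 34, 23]
t=2: [38, 42, 35, 35, 44, 25, 40, 36, 32, 40, 23, 37, 36, 37, 36]
t=3: [33, 31, 38, 38, 29, 37, 33, 38, 40, 33, 36, 34, 37, 37, 35]
t=4: [42, 43, 36, 35, 43, 38, 41, 35, 34, 41, 38, 40, 36, 35, 40]
t=5: [29, 29, 37, 38, 29, 33, 31, 38, 39, 31, 33, 32, 37, 39, 32]
t=6: [45, 44, 36, 35, 44, 43, 44, 36, 34, 44, 43, 43, 36, 34, 43]
t=7: [24, 26, 36, 38, 26, 26, 26, 36, 38, 27, 26, 27, 37, 39, 28]
t=8: [39, 40, 37, 35, 40, 40, 40, 37, 35, 41, 41, 41, 36, 34, 42]
t=9: [32, 32, 36, 38, 32, 31, 32, 36, 38, 31, 30, 31, 37, 39, 30]
t=10: [44, 43, 38, 36, 43, 45, 43, 38, 36, 44, 47, 44, 37, 35, 45]
t=11: [24, 27, 34, 36, 27, 24, 27, 34, 36, 26, 21, 26, 35, 37, 25]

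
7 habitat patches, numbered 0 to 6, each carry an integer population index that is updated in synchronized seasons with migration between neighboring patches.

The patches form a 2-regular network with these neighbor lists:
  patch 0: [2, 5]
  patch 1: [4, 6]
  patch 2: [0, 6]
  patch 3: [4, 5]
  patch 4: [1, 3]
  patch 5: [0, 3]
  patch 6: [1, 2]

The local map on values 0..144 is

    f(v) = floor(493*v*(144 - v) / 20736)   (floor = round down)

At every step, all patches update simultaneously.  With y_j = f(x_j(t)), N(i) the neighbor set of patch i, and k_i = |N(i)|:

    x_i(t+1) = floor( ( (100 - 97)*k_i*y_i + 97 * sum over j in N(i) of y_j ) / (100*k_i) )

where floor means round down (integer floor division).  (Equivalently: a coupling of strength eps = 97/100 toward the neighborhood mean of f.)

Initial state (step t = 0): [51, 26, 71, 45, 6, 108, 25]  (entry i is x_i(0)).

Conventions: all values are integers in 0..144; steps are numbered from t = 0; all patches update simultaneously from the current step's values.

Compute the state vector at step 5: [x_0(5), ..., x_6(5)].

Simulating step by step:
t=0: [51, 26, 71, 45, 6, 108, 25]
t=1: [107, 45, 91, 56, 86, 108, 96]
t=2: [102, 113, 101, 105, 111, 105, 109]
t=3: [100, 88, 95, 92, 89, 98, 92]
t=4: [108, 114, 108, 111, 115, 108, 113]
t=5: [92, 81, 87, 85, 83, 89, 86]

Answer: [92, 81, 87, 85, 83, 89, 86]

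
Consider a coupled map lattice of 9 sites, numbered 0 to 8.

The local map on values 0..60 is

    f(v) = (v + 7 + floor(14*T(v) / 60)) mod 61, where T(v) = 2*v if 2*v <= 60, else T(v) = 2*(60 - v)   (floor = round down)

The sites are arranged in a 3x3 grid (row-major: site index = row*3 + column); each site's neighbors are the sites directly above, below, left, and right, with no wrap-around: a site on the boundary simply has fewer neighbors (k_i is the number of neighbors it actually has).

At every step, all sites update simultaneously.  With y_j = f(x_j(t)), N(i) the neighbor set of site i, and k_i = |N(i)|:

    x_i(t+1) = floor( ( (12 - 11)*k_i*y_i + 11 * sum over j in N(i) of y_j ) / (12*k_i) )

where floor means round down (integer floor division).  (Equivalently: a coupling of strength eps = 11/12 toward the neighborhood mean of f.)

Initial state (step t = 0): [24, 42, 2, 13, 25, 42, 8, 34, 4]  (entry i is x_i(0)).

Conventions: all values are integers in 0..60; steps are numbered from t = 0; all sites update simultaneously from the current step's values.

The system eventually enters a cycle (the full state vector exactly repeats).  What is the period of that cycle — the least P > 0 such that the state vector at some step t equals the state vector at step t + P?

Answer: 10
Key observation: The state at step 16, [2, 15, 2, 15, 2, 15, 2, 15, 2], reappears at step 26 — and no state repeats earlier — so the cycle the system enters has period 10.

Derivation:
t=0: [24, 42, 2, 13, 25, 42, 8, 34, 4]
t=1: [41, 33, 53, 33, 47, 24, 37, 26, 51]
t=2: [52, 40, 43, 56, 48, 22, 48, 38, 39]
t=3: [27, 40, 48, 37, 40, 55, 31, 58, 47]
t=4: [54, 54, 32, 51, 31, 54, 30, 51, 8]
t=5: [1, 32, 6, 31, 5, 37, 5, 36, 2]
t=6: [47, 15, 49, 15, 49, 16, 49, 15, 50]
t=7: [31, 20, 27, 20, 26, 2, 26, 2, 27]
t=8: [37, 46, 24, 46, 24, 42, 24, 42, 12]
t=9: [58, 47, 56, 47, 56, 37, 56, 37, 54]
t=10: [55, 8, 52, 8, 52, 6, 52, 6, 49]
t=11: [16, 3, 15, 3, 15, 1, 15, 1, 13]
t=12: [12, 27, 11, 27, 11, 26, 11, 26, 9]
t=13: [44, 25, 43, 25, 43, 23, 43, 23, 42]
t=14: [44, 56, 42, 56, 42, 55, 42, 55, 41]
t=15: [7, 52, 7, 52, 7, 52, 7, 52, 7]
t=16: [2, 15, 2, 15, 2, 15, 2, 15, 2]
t=17: [27, 10, 27, 10, 27, 10, 27, 10, 27]
t=18: [23, 43, 23, 43, 23, 43, 23, 43, 23]
t=19: [55, 41, 55, 41, 55, 41, 55, 41, 55]
t=20: [51, 7, 51, 7, 51, 7, 51, 7, 51]
t=21: [15, 2, 15, 2, 15, 2, 15, 2, 15]
t=22: [10, 27, 10, 27, 10, 27, 10, 27, 10]
t=23: [43, 23, 43, 23, 43, 23, 43, 23, 43]
t=24: [41, 55, 41, 55, 41, 55, 41, 55, 41]
t=25: [7, 51, 7, 51, 7, 51, 7, 51, 7]
t=26: [2, 15, 2, 15, 2, 15, 2, 15, 2]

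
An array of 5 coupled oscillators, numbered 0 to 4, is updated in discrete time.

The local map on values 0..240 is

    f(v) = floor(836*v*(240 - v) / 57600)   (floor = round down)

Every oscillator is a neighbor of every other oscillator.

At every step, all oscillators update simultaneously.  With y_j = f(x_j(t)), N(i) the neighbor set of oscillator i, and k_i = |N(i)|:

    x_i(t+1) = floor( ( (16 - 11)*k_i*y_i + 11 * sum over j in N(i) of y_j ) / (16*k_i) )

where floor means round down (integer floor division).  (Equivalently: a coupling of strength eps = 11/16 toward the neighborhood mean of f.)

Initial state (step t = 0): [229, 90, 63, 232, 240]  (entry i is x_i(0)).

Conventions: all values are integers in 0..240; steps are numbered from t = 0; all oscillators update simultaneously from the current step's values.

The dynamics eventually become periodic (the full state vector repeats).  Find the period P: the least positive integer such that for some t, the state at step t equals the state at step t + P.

Simulating step by step:
t=0: [229, 90, 63, 232, 240]
t=1: [76, 99, 94, 75, 71]
t=2: [185, 188, 188, 185, 185]
t=3: [144, 144, 144, 144, 144]
t=4: [200, 200, 200, 200, 200]
t=5: [116, 116, 116, 116, 116]
t=6: [208, 208, 208, 208, 208]
t=7: [96, 96, 96, 96, 96]
t=8: [200, 200, 200, 200, 200]

Answer: 4
Key observation: The state at step 4, [200, 200, 200, 200, 200], reappears at step 8 — and no state repeats earlier — so the cycle the system enters has period 4.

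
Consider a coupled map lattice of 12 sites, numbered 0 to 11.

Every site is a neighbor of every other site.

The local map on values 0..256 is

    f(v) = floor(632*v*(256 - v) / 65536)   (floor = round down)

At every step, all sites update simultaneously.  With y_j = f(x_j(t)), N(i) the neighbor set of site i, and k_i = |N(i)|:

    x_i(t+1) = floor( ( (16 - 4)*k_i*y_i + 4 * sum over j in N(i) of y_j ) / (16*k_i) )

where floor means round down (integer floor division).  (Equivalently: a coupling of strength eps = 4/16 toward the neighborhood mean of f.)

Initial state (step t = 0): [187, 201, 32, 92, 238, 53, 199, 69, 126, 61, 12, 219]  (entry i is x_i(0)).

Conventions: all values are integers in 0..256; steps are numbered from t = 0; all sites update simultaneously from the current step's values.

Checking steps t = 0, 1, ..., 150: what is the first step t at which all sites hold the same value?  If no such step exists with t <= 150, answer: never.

Answer: 5
Key observation: Synchronization is absorbing here: once all sites are equal they stay equal, and step 5 is the first all-equal step.

Derivation:
t=0: [187, 201, 32, 92, 238, 53, 199, 69, 126, 61, 12, 219]  (not all equal)
t=1: [117, 104, 77, 132, 57, 102, 106, 117, 141, 110, 47, 83]  (not all equal)
t=2: [152, 149, 134, 153, 118, 148, 150, 152, 152, 150, 107, 139]  (not all equal)
t=3: [152, 153, 156, 151, 156, 153, 153, 152, 152, 153, 153, 155]  (not all equal)
t=4: [151, 151, 150, 151, 150, 151, 151, 151, 151, 151, 151, 150]  (not all equal)
t=5: [152, 152, 152, 152, 152, 152, 152, 152, 152, 152, 152, 152]  (all equal)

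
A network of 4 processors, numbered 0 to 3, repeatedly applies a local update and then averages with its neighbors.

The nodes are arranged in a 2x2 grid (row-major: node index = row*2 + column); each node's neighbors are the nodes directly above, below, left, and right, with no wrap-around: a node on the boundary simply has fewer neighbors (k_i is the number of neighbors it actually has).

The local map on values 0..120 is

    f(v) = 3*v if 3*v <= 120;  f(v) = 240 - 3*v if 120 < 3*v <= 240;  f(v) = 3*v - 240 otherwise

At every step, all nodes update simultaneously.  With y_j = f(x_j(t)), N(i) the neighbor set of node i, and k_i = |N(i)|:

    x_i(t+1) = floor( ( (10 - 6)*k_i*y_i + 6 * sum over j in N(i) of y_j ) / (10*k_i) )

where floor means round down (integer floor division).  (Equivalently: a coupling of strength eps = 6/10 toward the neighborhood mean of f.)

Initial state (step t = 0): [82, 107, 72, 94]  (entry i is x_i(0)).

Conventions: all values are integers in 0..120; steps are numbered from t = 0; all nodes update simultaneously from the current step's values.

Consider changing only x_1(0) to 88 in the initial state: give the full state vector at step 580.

Simulating step by step:
t=0: [82, 88, 72, 94]
t=1: [16, 24, 24, 31]
t=2: [62, 71, 71, 80]
t=3: [37, 27, 27, 16]
t=4: [93, 80, 80, 67]
t=5: [15, 23, 23, 15]
t=6: [59, 54, 54, 59]
t=7: [72, 69, 69, 72]
t=8: [29, 27, 27, 29]
t=9: [83, 84, 84, 83]
t=10: [10, 10, 10, 10]
t=11: [30, 30, 30, 30]
t=12: [90, 90, 90, 90]
t=13: [30, 30, 30, 30]

Answer: [90, 90, 90, 90]
Key observation: The state at step 11, [30, 30, 30, 30], reappears at step 13: the system is in a cycle of period 2 from step 11 on.  Therefore the state at step 580 equals the state at step 11 + ((580 - 11) mod 2) = 12, which is [90, 90, 90, 90].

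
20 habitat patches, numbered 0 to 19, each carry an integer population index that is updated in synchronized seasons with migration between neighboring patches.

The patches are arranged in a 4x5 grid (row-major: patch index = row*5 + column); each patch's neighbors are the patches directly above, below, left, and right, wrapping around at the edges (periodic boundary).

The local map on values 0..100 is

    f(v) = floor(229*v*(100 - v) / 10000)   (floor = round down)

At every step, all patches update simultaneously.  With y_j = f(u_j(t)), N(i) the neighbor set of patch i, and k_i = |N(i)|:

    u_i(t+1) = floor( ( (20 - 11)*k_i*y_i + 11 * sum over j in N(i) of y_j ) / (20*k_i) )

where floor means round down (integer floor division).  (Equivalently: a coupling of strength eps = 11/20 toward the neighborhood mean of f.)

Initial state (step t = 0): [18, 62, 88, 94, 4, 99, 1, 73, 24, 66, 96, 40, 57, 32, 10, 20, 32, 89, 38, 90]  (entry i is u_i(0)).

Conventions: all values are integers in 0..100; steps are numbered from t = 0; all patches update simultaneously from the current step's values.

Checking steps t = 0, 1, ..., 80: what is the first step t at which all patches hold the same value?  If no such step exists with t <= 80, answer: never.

Answer: 4
Key observation: Synchronization is absorbing here: once all patches are equal they stay equal, and step 4 is the first all-equal step.

Derivation:
t=0: [18, 62, 88, 94, 4, 99, 1, 73, 24, 66, 96, 40, 57, 32, 10, 20, 32, 89, 38, 90]  (not all equal)
t=1: [28, 38, 28, 22, 19, 13, 22, 37, 40, 32, 19, 40, 48, 45, 26, 31, 44, 34, 38, 25]  (not all equal)
t=2: [42, 49, 47, 43, 39, 34, 42, 50, 51, 43, 39, 50, 55, 53, 44, 46, 53, 52, 49, 43]  (not all equal)
t=3: [54, 56, 56, 56, 54, 53, 55, 56, 56, 55, 54, 56, 56, 56, 55, 55, 56, 56, 56, 55]  (not all equal)
t=4: [56, 56, 56, 56, 56, 56, 56, 56, 56, 56, 56, 56, 56, 56, 56, 56, 56, 56, 56, 56]  (all equal)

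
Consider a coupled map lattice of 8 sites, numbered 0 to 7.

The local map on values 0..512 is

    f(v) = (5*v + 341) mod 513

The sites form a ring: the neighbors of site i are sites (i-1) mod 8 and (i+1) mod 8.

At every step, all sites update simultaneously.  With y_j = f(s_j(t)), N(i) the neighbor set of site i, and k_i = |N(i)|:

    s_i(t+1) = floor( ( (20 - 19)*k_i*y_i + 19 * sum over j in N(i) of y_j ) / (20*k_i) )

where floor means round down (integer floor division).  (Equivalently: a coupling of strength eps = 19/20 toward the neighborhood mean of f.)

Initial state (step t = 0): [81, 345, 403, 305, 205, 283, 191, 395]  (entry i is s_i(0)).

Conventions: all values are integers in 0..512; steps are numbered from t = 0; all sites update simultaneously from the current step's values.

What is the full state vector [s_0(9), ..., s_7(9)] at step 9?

Answer: [449, 63, 445, 248, 452, 437, 456, 251]

Derivation:
t=0: [81, 345, 403, 305, 205, 283, 191, 395]
t=1: [143, 255, 177, 322, 275, 300, 241, 252]
t=2: [67, 113, 242, 199, 348, 102, 173, 20]
t=3: [404, 102, 334, 34, 309, 116, 379, 184]
t=4: [287, 387, 426, 414, 453, 272, 314, 245]
t=5: [131, 322, 297, 236, 249, 204, 108, 290]
t=6: [339, 386, 445, 183, 396, 213, 297, 416]
t=7: [304, 247, 213, 139, 303, 283, 370, 390]
t=8: [147, 335, 41, 331, 123, 227, 223, 230]
t=9: [449, 63, 445, 248, 452, 437, 456, 251]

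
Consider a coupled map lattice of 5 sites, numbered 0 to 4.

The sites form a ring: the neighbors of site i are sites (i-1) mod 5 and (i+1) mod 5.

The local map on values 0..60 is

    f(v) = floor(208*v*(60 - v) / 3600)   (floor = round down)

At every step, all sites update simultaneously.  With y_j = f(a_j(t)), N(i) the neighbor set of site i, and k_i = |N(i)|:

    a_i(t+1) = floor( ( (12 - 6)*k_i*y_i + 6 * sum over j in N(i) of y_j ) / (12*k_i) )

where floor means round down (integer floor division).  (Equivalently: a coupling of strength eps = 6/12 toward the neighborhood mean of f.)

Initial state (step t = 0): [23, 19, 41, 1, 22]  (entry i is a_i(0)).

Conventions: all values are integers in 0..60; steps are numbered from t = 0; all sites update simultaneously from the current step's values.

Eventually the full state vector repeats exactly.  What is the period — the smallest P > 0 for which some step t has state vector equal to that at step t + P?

Answer: 2
Key observation: The state at step 10, [51, 51, 51, 51, 51], reappears at step 12 — and no state repeats earlier — so the cycle the system enters has period 2.

Derivation:
t=0: [23, 19, 41, 1, 22]
t=1: [47, 46, 34, 24, 37]
t=2: [39, 40, 47, 49, 45]
t=3: [44, 43, 36, 34, 39]
t=4: [42, 43, 47, 49, 46]
t=5: [41, 40, 35, 33, 37]
t=6: [46, 46, 49, 50, 48]
t=7: [36, 35, 31, 30, 32]
t=8: [49, 50, 51, 51, 50]
t=9: [29, 28, 26, 26, 28]
t=10: [51, 51, 51, 51, 51]
t=11: [26, 26, 26, 26, 26]
t=12: [51, 51, 51, 51, 51]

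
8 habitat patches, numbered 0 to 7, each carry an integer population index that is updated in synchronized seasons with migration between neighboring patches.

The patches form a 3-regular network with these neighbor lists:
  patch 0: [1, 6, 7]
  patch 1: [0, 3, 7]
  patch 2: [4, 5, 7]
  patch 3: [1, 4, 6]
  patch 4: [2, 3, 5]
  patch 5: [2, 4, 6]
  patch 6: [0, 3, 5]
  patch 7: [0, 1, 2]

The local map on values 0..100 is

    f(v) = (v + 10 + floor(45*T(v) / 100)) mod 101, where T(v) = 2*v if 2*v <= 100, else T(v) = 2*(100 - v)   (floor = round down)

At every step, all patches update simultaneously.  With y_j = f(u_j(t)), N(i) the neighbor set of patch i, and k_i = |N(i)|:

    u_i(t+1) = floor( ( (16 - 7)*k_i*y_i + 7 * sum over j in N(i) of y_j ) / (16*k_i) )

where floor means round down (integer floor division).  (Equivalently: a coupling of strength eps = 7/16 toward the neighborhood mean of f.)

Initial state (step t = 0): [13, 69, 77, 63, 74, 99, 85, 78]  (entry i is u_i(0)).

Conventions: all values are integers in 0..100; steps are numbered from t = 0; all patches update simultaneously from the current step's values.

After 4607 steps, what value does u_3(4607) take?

Answer: u_3(4607) = 7
Key observation: The state at step 8, [7, 7, 7, 7, 7, 7, 7, 7], reappears at step 15: the system is in a cycle of period 7 from step 8 on.  Therefore the state at step 4607 equals the state at step 8 + ((4607 - 8) mod 7) = 8, which is [7, 7, 7, 7, 7, 7, 7, 7].

Derivation:
t=0: [13, 69, 77, 63, 74, 99, 85, 78]
t=1: [21, 9, 6, 5, 6, 7, 10, 9]
t=2: [39, 29, 22, 21, 21, 23, 29, 29]
t=3: [75, 65, 53, 53, 49, 53, 63, 65]
t=4: [5, 5, 3, 4, 2, 3, 4, 5]
t=5: [18, 18, 15, 16, 14, 15, 17, 18]
t=6: [43, 43, 38, 40, 37, 38, 41, 43]
t=7: [90, 90, 83, 86, 81, 82, 86, 89]
t=8: [7, 7, 7, 7, 7, 7, 7, 7]
t=9: [23, 23, 23, 23, 23, 23, 23, 23]
t=10: [53, 53, 53, 53, 53, 53, 53, 53]
t=11: [4, 4, 4, 4, 4, 4, 4, 4]
t=12: [17, 17, 17, 17, 17, 17, 17, 17]
t=13: [42, 42, 42, 42, 42, 42, 42, 42]
t=14: [89, 89, 89, 89, 89, 89, 89, 89]
t=15: [7, 7, 7, 7, 7, 7, 7, 7]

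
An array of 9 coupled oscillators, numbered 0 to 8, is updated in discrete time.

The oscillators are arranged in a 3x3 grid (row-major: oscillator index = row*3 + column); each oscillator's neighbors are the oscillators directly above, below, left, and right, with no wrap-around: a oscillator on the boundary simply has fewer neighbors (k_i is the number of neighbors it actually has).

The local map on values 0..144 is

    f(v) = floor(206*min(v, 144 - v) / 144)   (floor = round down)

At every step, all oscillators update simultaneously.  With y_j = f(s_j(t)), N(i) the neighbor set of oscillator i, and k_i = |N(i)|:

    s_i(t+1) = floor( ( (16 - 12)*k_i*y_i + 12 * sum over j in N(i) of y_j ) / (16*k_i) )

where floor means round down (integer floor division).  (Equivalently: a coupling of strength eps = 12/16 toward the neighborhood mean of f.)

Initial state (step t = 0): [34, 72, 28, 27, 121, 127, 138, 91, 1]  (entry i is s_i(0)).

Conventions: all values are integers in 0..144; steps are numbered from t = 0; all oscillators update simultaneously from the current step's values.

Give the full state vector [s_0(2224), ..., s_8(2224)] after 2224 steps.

Simulating step by step:
t=0: [34, 72, 28, 27, 121, 127, 138, 91, 1]
t=1: [64, 55, 57, 31, 53, 24, 44, 29, 37]
t=2: [68, 81, 62, 68, 55, 60, 47, 57, 41]
t=3: [94, 88, 87, 84, 85, 77, 83, 71, 76]
t=4: [79, 79, 85, 81, 88, 89, 91, 92, 97]
t=5: [91, 87, 84, 84, 82, 77, 80, 74, 73]
t=6: [81, 82, 87, 84, 89, 92, 92, 95, 98]
t=7: [87, 84, 81, 81, 78, 74, 76, 71, 70]
t=8: [85, 87, 91, 90, 94, 96, 95, 98, 100]
t=9: [80, 77, 74, 75, 72, 69, 70, 67, 65]
t=10: [95, 97, 97, 98, 98, 98, 97, 97, 95]
t=11: [67, 67, 66, 66, 65, 66, 66, 67, 67]
t=12: [94, 94, 94, 93, 93, 93, 94, 94, 94]
t=13: [71, 71, 71, 71, 71, 71, 71, 71, 71]
t=14: [101, 101, 101, 101, 101, 101, 101, 101, 101]
t=15: [61, 61, 61, 61, 61, 61, 61, 61, 61]
t=16: [87, 87, 87, 87, 87, 87, 87, 87, 87]
t=17: [81, 81, 81, 81, 81, 81, 81, 81, 81]
t=18: [90, 90, 90, 90, 90, 90, 90, 90, 90]
t=19: [77, 77, 77, 77, 77, 77, 77, 77, 77]
t=20: [95, 95, 95, 95, 95, 95, 95, 95, 95]
t=21: [70, 70, 70, 70, 70, 70, 70, 70, 70]
t=22: [100, 100, 100, 100, 100, 100, 100, 100, 100]
t=23: [62, 62, 62, 62, 62, 62, 62, 62, 62]
t=24: [88, 88, 88, 88, 88, 88, 88, 88, 88]
t=25: [80, 80, 80, 80, 80, 80, 80, 80, 80]
t=26: [91, 91, 91, 91, 91, 91, 91, 91, 91]
t=27: [75, 75, 75, 75, 75, 75, 75, 75, 75]
t=28: [98, 98, 98, 98, 98, 98, 98, 98, 98]
t=29: [65, 65, 65, 65, 65, 65, 65, 65, 65]
t=30: [92, 92, 92, 92, 92, 92, 92, 92, 92]
t=31: [74, 74, 74, 74, 74, 74, 74, 74, 74]
t=32: [100, 100, 100, 100, 100, 100, 100, 100, 100]

Answer: [88, 88, 88, 88, 88, 88, 88, 88, 88]
Key observation: The state at step 22, [100, 100, 100, 100, 100, 100, 100, 100, 100], reappears at step 32: the system is in a cycle of period 10 from step 22 on.  Therefore the state at step 2224 equals the state at step 22 + ((2224 - 22) mod 10) = 24, which is [88, 88, 88, 88, 88, 88, 88, 88, 88].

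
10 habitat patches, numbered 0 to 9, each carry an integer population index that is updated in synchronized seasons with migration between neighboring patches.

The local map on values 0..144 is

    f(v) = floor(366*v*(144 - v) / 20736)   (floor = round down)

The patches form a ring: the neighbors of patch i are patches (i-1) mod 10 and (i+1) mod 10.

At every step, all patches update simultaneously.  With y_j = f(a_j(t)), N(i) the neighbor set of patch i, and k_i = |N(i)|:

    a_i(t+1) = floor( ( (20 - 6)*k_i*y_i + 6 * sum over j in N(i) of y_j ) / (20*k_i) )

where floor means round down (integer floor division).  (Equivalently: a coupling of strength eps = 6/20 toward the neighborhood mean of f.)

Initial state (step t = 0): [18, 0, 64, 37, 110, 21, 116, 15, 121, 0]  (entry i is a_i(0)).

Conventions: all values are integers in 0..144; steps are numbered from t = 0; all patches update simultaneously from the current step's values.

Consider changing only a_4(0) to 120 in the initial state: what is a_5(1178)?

Simulating step by step:
t=0: [18, 0, 64, 37, 120, 21, 116, 15, 121, 0]
t=1: [28, 19, 73, 69, 52, 47, 51, 39, 39, 13]
t=2: [50, 50, 83, 89, 84, 81, 80, 73, 65, 40]
t=3: [80, 83, 87, 86, 88, 89, 90, 90, 87, 76]
t=4: [90, 88, 87, 87, 86, 85, 85, 85, 87, 90]
t=5: [85, 86, 86, 87, 87, 88, 88, 87, 86, 85]
t=6: [88, 88, 87, 87, 86, 86, 86, 87, 87, 88]
t=7: [86, 86, 86, 87, 87, 88, 87, 87, 86, 86]
t=8: [88, 88, 87, 87, 86, 86, 86, 87, 87, 88]

Answer: a_5(1178) = 86
Key observation: The state at step 6, [88, 88, 87, 87, 86, 86, 86, 87, 87, 88], reappears at step 8: the system is in a cycle of period 2 from step 6 on.  Therefore the state at step 1178 equals the state at step 6 + ((1178 - 6) mod 2) = 6, which is [88, 88, 87, 87, 86, 86, 86, 87, 87, 88].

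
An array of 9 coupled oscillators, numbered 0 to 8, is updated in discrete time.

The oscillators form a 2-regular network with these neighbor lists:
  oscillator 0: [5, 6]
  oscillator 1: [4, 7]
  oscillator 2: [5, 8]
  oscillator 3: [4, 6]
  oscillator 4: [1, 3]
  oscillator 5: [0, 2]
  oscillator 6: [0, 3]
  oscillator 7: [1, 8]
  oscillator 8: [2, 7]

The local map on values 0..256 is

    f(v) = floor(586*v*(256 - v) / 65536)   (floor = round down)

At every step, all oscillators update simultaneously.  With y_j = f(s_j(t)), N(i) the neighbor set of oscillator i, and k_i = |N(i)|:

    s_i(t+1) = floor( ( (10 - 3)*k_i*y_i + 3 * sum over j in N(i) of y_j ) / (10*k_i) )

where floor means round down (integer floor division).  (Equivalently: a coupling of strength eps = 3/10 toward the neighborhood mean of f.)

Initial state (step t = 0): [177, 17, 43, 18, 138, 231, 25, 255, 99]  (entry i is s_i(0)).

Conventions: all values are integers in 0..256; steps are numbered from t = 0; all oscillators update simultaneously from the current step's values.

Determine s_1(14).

Simulating step by step:
t=0: [177, 17, 43, 18, 138, 231, 25, 255, 99]
t=1: [102, 47, 85, 56, 112, 66, 60, 27, 109]
t=2: [130, 90, 128, 107, 128, 118, 109, 73, 127]
t=3: [145, 132, 145, 142, 143, 145, 143, 125, 141]
t=4: [143, 145, 143, 144, 144, 143, 143, 145, 144]
t=5: [144, 143, 144, 144, 143, 144, 144, 143, 143]
t=6: [144, 144, 144, 144, 144, 144, 144, 144, 144]
t=7: [144, 144, 144, 144, 144, 144, 144, 144, 144]
t=8: [144, 144, 144, 144, 144, 144, 144, 144, 144]
t=9: [144, 144, 144, 144, 144, 144, 144, 144, 144]
t=10: [144, 144, 144, 144, 144, 144, 144, 144, 144]
t=11: [144, 144, 144, 144, 144, 144, 144, 144, 144]
t=12: [144, 144, 144, 144, 144, 144, 144, 144, 144]
t=13: [144, 144, 144, 144, 144, 144, 144, 144, 144]
t=14: [144, 144, 144, 144, 144, 144, 144, 144, 144]

Answer: s_1(14) = 144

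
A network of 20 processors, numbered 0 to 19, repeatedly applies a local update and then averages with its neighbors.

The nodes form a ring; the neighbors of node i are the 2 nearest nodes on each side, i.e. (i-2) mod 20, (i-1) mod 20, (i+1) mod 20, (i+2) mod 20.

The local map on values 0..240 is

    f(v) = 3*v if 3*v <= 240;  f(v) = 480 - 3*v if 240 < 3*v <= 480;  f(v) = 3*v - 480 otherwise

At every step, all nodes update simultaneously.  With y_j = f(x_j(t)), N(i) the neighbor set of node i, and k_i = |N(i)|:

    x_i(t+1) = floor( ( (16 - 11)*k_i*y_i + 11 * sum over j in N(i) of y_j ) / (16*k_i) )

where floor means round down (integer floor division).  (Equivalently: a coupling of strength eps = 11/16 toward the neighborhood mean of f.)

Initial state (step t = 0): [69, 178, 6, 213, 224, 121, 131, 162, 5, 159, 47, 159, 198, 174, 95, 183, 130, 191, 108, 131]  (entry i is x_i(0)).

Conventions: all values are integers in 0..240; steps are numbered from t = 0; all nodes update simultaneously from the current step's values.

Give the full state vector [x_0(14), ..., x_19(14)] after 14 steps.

Simulating step by step:
t=0: [69, 178, 6, 213, 224, 121, 131, 162, 5, 159, 47, 159, 198, 174, 95, 183, 130, 191, 108, 131]
t=1: [118, 97, 110, 115, 125, 112, 83, 40, 45, 29, 67, 52, 101, 78, 115, 93, 116, 98, 130, 114]
t=2: [136, 153, 142, 143, 146, 146, 158, 140, 152, 132, 158, 168, 180, 188, 170, 180, 146, 154, 128, 144]
t=3: [60, 45, 48, 43, 39, 40, 30, 45, 34, 45, 34, 47, 43, 56, 51, 48, 48, 47, 60, 50]
t=4: [160, 145, 141, 129, 119, 118, 109, 119, 111, 124, 119, 135, 137, 149, 148, 149, 151, 150, 161, 156]
t=5: [20, 41, 62, 89, 112, 123, 137, 130, 133, 114, 107, 80, 67, 46, 39, 31, 25, 22, 12, 17]
t=6: [86, 126, 150, 163, 144, 123, 94, 96, 103, 141, 163, 184, 175, 155, 123, 97, 77, 64, 54, 64]
t=7: [152, 109, 74, 52, 74, 111, 151, 152, 131, 94, 62, 44, 49, 76, 117, 153, 184, 193, 194, 176]
t=8: [97, 125, 164, 176, 164, 119, 90, 86, 101, 135, 155, 171, 161, 144, 120, 97, 82, 72, 73, 79]
t=9: [157, 116, 64, 58, 71, 123, 157, 169, 145, 100, 54, 34, 38, 74, 118, 165, 201, 218, 219, 199]
t=10: [109, 125, 150, 165, 150, 107, 70, 67, 79, 114, 126, 148, 140, 130, 120, 115, 123, 128, 128, 121]
t=11: [107, 86, 61, 60, 80, 128, 173, 190, 185, 142, 112, 78, 78, 88, 105, 113, 111, 108, 111, 113]
t=12: [168, 183, 194, 183, 160, 124, 98, 73, 79, 110, 147, 184, 203, 200, 178, 161, 150, 147, 149, 161]
t=13: [43, 55, 59, 69, 79, 115, 155, 185, 176, 144, 113, 97, 89, 81, 65, 42, 31, 24, 26, 29]
t=14: [127, 154, 182, 187, 165, 133, 89, 65, 62, 92, 129, 168, 197, 198, 175, 141, 110, 88, 89, 103]

Answer: [127, 154, 182, 187, 165, 133, 89, 65, 62, 92, 129, 168, 197, 198, 175, 141, 110, 88, 89, 103]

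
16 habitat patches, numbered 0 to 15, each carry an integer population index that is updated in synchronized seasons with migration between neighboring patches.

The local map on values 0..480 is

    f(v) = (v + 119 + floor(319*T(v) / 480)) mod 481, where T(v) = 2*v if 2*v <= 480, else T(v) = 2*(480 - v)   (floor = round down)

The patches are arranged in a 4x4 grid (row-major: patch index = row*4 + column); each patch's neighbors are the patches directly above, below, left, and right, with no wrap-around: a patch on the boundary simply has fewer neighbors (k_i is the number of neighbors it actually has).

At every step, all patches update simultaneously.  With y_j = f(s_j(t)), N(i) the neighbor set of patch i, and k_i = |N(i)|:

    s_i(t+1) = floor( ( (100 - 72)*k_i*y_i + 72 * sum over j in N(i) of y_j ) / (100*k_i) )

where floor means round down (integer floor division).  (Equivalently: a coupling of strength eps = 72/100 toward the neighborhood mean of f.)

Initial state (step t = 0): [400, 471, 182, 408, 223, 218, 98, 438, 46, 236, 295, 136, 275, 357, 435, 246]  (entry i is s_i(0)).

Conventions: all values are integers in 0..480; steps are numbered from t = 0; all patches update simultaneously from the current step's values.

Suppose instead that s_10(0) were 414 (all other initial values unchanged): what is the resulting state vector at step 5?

Answer: [166, 123, 155, 114, 22, 175, 48, 139, 140, 152, 153, 136, 34, 160, 91, 151]
Key observation: This trace re-runs the system from the modified initial state.

Derivation:
t=0: [400, 471, 182, 408, 223, 218, 98, 438, 46, 236, 414, 136, 275, 357, 435, 246]
t=1: [140, 117, 163, 108, 167, 186, 182, 258, 190, 172, 237, 233, 190, 165, 155, 258]
t=2: [274, 237, 202, 178, 150, 112, 101, 200, 56, 75, 189, 187, 59, 149, 231, 291]
t=3: [288, 214, 173, 90, 326, 341, 219, 143, 313, 293, 183, 107, 329, 304, 223, 140]
t=4: [160, 130, 158, 268, 170, 159, 170, 329, 171, 153, 171, 333, 171, 169, 208, 313]
t=5: [166, 123, 155, 114, 22, 175, 48, 139, 140, 152, 153, 136, 34, 160, 91, 151]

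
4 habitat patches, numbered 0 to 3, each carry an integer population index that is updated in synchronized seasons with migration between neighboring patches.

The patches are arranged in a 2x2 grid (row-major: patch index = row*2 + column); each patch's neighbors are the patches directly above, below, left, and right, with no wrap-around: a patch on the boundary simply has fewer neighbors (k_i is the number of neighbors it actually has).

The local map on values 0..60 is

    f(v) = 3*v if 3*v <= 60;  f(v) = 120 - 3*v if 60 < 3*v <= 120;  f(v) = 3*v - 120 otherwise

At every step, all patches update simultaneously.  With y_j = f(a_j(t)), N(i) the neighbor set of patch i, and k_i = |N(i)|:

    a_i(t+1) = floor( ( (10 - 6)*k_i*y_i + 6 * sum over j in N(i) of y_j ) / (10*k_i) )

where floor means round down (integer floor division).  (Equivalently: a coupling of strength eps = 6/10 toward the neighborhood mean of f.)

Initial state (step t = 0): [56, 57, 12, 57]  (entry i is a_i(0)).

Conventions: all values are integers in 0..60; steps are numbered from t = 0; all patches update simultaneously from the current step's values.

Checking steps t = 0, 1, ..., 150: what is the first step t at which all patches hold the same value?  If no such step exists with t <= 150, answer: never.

Answer: 31
Key observation: Synchronization is absorbing here: once all patches are equal they stay equal, and step 31 is the first all-equal step.

Derivation:
t=0: [56, 57, 12, 57]  (not all equal)
t=1: [45, 50, 44, 46]  (not all equal)
t=2: [18, 21, 14, 19]  (not all equal)
t=3: [51, 56, 50, 52]  (not all equal)
t=4: [36, 39, 32, 37]  (not all equal)
t=5: [12, 7, 15, 11]  (not all equal)
t=6: [34, 29, 38, 33]  (not all equal)
t=7: [18, 24, 14, 20]  (not all equal)
t=8: [48, 53, 51, 51]  (not all equal)
t=9: [31, 32, 30, 34]  (not all equal)
t=10: [27, 23, 25, 23]  (not all equal)
t=11: [44, 47, 45, 49]  (not all equal)
t=12: [15, 20, 17, 21]  (not all equal)
t=13: [51, 54, 51, 56]  (not all equal)
t=14: [35, 41, 37, 41]  (not all equal)
t=15: [9, 6, 9, 4]  (not all equal)
t=16: [24, 18, 22, 18]  (not all equal)
t=17: [51, 52, 52, 54]  (not all equal)
t=18: [34, 36, 36, 38]  (not all equal)
t=19: [14, 12, 12, 9]  (not all equal)
t=20: [38, 35, 35, 32]  (not all equal)
t=21: [11, 15, 15, 18]  (not all equal)
t=22: [40, 44, 44, 48]  (not all equal)
t=23: [7, 12, 12, 16]  (not all equal)
t=24: [30, 35, 35, 40]  (not all equal)
t=25: [21, 15, 15, 9]  (not all equal)
t=26: [49, 43, 43, 37]  (not all equal)
t=27: [16, 14, 14, 9]  (not all equal)
t=28: [44, 39, 39, 36]  (not all equal)
t=29: [6, 8, 8, 6]  (not all equal)
t=30: [21, 20, 20, 21]  (not all equal)
t=31: [58, 58, 58, 58]  (all equal)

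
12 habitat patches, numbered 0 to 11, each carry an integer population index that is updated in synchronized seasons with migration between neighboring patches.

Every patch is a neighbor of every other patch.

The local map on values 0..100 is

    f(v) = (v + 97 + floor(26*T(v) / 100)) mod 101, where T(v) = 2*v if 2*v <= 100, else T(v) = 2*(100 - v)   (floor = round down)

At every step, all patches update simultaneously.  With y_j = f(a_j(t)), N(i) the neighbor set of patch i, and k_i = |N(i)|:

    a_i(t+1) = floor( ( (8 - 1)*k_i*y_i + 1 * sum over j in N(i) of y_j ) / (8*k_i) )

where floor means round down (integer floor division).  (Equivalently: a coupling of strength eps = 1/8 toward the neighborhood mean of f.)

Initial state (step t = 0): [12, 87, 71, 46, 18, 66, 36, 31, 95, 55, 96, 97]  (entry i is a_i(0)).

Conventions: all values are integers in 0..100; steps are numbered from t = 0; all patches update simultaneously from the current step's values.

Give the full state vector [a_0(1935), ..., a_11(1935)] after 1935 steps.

Simulating step by step:
t=0: [12, 87, 71, 46, 18, 66, 36, 31, 95, 55, 96, 97]
t=1: [21, 85, 79, 65, 28, 77, 52, 46, 89, 73, 90, 90]
t=2: [33, 86, 83, 78, 42, 82, 72, 66, 87, 81, 88, 88]
t=3: [50, 87, 86, 84, 61, 86, 81, 79, 87, 85, 88, 88]
t=4: [73, 88, 88, 87, 78, 88, 86, 85, 88, 87, 89, 89]
t=5: [83, 89, 89, 88, 85, 89, 88, 88, 89, 88, 89, 89]
t=6: [87, 89, 89, 89, 88, 89, 89, 89, 89, 89, 89, 89]
t=7: [89, 89, 89, 89, 89, 89, 89, 89, 89, 89, 89, 89]
t=8: [90, 90, 90, 90, 90, 90, 90, 90, 90, 90, 90, 90]
t=9: [91, 91, 91, 91, 91, 91, 91, 91, 91, 91, 91, 91]
t=10: [91, 91, 91, 91, 91, 91, 91, 91, 91, 91, 91, 91]

Answer: [91, 91, 91, 91, 91, 91, 91, 91, 91, 91, 91, 91]
Key observation: The state at step 9, [91, 91, 91, 91, 91, 91, 91, 91, 91, 91, 91, 91], reappears at step 10: the system is in a cycle of period 1 from step 9 on.  Therefore the state at step 1935 equals the state at step 9 + ((1935 - 9) mod 1) = 9, which is [91, 91, 91, 91, 91, 91, 91, 91, 91, 91, 91, 91].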